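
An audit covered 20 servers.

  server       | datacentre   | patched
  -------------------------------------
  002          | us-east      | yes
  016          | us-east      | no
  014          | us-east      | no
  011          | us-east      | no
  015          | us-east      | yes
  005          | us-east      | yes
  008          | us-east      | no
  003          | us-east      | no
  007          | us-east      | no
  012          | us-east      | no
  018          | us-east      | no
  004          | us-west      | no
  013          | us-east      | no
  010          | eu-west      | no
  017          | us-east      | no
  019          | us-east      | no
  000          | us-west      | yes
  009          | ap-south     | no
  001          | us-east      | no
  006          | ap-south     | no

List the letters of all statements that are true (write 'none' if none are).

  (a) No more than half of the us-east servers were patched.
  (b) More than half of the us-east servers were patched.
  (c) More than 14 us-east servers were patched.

|A| = 15, |A ∩ B| = 3, |A ∖ B| = 12.
(a) |A ∩ B| ≤ |A ∖ B|: holds.
(b) |A ∩ B| > |A ∖ B|: fails.
(c) |A ∩ B| > 14: fails.

(a)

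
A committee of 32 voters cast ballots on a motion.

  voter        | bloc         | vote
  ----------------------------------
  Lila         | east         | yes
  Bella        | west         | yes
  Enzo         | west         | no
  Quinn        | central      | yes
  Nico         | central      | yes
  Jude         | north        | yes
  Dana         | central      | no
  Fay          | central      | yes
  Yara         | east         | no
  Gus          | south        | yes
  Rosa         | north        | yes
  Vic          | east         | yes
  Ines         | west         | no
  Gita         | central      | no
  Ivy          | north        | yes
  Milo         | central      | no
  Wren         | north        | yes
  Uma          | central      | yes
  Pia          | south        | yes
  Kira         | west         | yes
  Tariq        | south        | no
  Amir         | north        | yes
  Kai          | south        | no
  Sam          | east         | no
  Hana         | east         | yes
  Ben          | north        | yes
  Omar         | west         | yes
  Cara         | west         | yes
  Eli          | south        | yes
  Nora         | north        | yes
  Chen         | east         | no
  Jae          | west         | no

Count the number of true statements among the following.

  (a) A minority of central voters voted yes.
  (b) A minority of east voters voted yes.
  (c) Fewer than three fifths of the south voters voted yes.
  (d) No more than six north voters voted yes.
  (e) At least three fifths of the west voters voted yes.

0

(a) central: |A| = 7, |A ∩ B| = 4; needs |A ∩ B| < |A ∖ B| — false.
(b) east: |A| = 6, |A ∩ B| = 3; needs |A ∩ B| < |A ∖ B| — false.
(c) south: |A| = 5, |A ∩ B| = 3; needs |A ∩ B| / |A| < 3/5 — false.
(d) north: |A| = 7, |A ∩ B| = 7; needs |A ∩ B| ≤ 6 — false.
(e) west: |A| = 7, |A ∩ B| = 4; needs |A ∩ B| / |A| ≥ 3/5 — false.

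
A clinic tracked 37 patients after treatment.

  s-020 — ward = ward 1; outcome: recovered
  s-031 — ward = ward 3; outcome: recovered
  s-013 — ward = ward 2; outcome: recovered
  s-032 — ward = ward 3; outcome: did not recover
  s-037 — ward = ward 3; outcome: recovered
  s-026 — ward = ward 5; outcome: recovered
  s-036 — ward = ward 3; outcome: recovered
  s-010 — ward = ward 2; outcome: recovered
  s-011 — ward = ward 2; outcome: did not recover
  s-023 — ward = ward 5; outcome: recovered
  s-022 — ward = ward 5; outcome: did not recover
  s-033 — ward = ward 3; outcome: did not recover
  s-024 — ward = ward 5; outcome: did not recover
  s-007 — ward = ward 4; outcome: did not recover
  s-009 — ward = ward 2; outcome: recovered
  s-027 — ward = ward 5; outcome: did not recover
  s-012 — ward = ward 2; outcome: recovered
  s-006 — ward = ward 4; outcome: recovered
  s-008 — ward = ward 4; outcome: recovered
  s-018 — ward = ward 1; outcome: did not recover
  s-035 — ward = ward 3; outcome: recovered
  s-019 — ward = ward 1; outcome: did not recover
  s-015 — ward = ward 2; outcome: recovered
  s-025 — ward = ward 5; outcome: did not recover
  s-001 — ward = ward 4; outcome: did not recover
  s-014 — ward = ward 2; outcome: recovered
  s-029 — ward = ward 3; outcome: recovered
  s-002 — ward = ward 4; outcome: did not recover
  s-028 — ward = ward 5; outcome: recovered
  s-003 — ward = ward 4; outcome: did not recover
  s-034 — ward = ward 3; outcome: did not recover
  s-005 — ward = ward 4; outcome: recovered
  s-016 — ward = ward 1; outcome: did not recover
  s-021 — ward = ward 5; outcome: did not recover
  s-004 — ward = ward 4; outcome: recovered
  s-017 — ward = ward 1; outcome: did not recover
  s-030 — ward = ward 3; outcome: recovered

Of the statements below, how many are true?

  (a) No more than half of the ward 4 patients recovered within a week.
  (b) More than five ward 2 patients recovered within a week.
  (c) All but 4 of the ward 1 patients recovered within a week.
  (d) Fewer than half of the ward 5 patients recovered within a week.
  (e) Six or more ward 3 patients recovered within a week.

(a) ward 4: |A| = 8, |A ∩ B| = 4; needs |A ∩ B| ≤ |A ∖ B| — true.
(b) ward 2: |A| = 7, |A ∩ B| = 6; needs |A ∩ B| > 5 — true.
(c) ward 1: |A| = 5, |A ∩ B| = 1; needs |A ∖ B| = 4 — true.
(d) ward 5: |A| = 8, |A ∩ B| = 3; needs |A ∩ B| < |A ∖ B| — true.
(e) ward 3: |A| = 9, |A ∩ B| = 6; needs |A ∩ B| ≥ 6 — true.

5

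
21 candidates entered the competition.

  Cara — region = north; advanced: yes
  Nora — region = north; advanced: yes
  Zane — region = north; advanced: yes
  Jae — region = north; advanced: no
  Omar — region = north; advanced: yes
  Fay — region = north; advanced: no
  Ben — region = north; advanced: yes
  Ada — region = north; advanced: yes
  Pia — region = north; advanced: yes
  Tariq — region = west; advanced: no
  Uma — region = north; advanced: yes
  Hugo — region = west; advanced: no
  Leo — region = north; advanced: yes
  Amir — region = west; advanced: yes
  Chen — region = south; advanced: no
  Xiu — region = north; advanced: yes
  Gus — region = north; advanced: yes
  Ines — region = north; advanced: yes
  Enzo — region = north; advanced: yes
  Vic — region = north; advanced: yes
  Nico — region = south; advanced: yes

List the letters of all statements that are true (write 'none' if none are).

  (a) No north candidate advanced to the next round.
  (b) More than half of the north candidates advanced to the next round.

|A| = 16, |A ∩ B| = 14, |A ∖ B| = 2.
(a) A ∩ B = ∅ (|A ∩ B| = 0): fails.
(b) |A ∩ B| > |A ∖ B|: holds.

(b)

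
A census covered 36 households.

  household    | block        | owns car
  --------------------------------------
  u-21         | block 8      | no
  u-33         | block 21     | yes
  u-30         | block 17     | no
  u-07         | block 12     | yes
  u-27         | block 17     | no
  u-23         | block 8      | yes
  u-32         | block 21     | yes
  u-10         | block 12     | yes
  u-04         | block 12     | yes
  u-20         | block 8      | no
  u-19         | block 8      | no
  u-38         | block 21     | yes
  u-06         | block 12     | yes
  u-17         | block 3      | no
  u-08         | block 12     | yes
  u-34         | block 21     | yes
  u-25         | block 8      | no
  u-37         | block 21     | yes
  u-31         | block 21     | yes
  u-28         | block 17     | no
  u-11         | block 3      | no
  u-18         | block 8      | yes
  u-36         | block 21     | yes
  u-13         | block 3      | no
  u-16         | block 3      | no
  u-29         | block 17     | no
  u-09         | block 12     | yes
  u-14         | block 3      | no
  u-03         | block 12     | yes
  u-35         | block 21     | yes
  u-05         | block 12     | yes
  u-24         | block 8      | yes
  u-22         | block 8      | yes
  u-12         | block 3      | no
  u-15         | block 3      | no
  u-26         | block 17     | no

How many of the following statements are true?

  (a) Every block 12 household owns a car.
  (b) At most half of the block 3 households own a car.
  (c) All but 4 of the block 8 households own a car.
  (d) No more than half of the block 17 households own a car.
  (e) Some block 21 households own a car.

5

(a) block 12: |A| = 8, |A ∩ B| = 8; needs A ⊆ B, i.e. every element of A is in B (|A ∖ B| = 0) — true.
(b) block 3: |A| = 7, |A ∩ B| = 0; needs |A ∩ B| ≤ |A ∖ B| — true.
(c) block 8: |A| = 8, |A ∩ B| = 4; needs |A ∖ B| = 4 — true.
(d) block 17: |A| = 5, |A ∩ B| = 0; needs |A ∩ B| ≤ |A ∖ B| — true.
(e) block 21: |A| = 8, |A ∩ B| = 8; needs A ∩ B ≠ ∅ (|A ∩ B| ≥ 1) — true.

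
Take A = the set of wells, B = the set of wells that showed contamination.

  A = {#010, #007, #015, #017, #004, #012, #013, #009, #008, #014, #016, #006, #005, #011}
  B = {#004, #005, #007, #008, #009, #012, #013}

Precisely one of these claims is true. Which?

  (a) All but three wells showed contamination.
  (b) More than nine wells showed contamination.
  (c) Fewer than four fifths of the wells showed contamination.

(c)

|A| = 14, |A ∩ B| = 7, |A ∖ B| = 7.
(a) requires |A ∖ B| = 3: false.
(b) requires |A ∩ B| > 9: false.
(c) requires |A ∩ B| / |A| < 4/5: true.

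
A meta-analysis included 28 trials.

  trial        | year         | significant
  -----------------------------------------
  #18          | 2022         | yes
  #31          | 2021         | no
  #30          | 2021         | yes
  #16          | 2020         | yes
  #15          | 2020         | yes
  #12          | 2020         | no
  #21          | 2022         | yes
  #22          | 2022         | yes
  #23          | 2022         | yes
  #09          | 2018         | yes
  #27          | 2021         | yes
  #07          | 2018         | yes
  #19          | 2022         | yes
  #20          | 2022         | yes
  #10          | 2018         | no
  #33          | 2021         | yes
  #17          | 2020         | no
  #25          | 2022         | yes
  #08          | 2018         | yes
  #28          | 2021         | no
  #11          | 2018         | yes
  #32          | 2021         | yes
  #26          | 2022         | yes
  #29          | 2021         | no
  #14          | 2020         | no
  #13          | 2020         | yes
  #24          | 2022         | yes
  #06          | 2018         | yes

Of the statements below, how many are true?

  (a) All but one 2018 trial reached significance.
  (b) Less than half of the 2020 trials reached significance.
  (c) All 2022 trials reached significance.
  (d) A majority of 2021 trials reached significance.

(a) 2018: |A| = 6, |A ∩ B| = 5; needs |A ∖ B| = 1 — true.
(b) 2020: |A| = 6, |A ∩ B| = 3; needs |A ∩ B| < |A ∖ B| — false.
(c) 2022: |A| = 9, |A ∩ B| = 9; needs A ⊆ B, i.e. every element of A is in B (|A ∖ B| = 0) — true.
(d) 2021: |A| = 7, |A ∩ B| = 4; needs |A ∩ B| > |A ∖ B| — true.

3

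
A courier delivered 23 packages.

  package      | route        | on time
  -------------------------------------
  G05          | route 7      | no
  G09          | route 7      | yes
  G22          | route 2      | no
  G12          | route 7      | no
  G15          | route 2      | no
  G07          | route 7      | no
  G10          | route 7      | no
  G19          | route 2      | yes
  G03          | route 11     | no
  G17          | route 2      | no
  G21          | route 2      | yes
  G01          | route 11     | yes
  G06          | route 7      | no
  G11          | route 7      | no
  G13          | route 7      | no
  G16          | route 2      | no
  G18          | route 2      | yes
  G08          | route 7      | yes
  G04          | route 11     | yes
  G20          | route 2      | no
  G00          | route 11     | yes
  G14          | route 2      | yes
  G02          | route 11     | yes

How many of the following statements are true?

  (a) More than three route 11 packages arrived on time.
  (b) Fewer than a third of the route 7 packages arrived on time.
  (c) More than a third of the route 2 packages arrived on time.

3

(a) route 11: |A| = 5, |A ∩ B| = 4; needs |A ∩ B| > 3 — true.
(b) route 7: |A| = 9, |A ∩ B| = 2; needs |A ∩ B| / |A| < 1/3 — true.
(c) route 2: |A| = 9, |A ∩ B| = 4; needs |A ∩ B| / |A| > 1/3 — true.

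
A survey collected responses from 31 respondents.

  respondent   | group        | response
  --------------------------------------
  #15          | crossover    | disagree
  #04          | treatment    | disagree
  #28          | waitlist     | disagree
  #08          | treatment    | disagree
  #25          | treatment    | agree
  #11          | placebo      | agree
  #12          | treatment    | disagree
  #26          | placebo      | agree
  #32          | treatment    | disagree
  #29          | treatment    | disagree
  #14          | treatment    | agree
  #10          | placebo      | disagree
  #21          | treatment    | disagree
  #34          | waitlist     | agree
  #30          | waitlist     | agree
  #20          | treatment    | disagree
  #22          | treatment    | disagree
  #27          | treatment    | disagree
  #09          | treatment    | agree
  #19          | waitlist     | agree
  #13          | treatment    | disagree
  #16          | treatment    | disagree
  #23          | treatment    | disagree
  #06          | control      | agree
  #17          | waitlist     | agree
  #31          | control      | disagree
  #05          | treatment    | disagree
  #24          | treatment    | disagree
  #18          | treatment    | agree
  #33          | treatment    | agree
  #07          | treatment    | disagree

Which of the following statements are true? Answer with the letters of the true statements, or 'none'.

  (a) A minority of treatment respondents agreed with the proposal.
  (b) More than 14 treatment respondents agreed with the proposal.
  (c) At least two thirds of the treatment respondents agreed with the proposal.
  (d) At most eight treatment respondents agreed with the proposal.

(a), (d)

|A| = 20, |A ∩ B| = 5, |A ∖ B| = 15.
(a) |A ∩ B| < |A ∖ B|: holds.
(b) |A ∩ B| > 14: fails.
(c) |A ∩ B| / |A| ≥ 2/3: fails.
(d) |A ∩ B| ≤ 8: holds.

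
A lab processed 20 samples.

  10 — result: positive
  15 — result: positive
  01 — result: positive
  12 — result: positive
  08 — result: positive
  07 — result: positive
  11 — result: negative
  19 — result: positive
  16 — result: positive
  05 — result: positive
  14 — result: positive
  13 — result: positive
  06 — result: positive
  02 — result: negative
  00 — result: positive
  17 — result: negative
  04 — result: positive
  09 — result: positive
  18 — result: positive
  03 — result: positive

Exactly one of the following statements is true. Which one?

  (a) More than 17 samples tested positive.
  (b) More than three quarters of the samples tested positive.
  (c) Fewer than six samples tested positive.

(b)

|A| = 20, |A ∩ B| = 17, |A ∖ B| = 3.
(a) requires |A ∩ B| > 17: false.
(b) requires |A ∩ B| / |A| > 3/4: true.
(c) requires |A ∩ B| < 6: false.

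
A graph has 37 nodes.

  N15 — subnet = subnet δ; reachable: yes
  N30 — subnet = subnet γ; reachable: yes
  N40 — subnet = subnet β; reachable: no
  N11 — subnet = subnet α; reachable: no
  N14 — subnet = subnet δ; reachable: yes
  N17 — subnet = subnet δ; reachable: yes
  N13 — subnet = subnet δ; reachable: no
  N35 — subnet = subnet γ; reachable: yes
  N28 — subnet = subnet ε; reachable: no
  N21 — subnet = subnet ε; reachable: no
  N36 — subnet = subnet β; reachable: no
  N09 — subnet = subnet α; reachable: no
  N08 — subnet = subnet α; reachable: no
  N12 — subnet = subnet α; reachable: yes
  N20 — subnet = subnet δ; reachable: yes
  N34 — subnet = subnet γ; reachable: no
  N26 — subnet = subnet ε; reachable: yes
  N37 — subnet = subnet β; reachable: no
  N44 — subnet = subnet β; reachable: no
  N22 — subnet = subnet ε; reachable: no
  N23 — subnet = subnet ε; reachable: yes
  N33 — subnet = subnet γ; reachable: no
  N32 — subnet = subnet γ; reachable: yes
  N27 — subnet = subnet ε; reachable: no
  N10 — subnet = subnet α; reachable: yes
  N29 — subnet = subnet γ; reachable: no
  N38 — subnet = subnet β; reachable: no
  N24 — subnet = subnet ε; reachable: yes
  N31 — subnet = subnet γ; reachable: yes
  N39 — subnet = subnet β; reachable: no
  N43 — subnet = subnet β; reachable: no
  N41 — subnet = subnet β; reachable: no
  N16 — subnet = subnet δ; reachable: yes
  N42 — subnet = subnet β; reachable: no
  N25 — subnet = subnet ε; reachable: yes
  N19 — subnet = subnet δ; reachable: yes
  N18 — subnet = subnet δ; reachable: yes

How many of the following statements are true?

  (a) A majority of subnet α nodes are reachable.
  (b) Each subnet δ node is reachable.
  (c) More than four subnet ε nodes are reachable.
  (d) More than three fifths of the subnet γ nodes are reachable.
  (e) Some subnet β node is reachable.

0

(a) subnet α: |A| = 5, |A ∩ B| = 2; needs |A ∩ B| > |A ∖ B| — false.
(b) subnet δ: |A| = 8, |A ∩ B| = 7; needs A ⊆ B, i.e. every element of A is in B (|A ∖ B| = 0) — false.
(c) subnet ε: |A| = 8, |A ∩ B| = 4; needs |A ∩ B| > 4 — false.
(d) subnet γ: |A| = 7, |A ∩ B| = 4; needs |A ∩ B| / |A| > 3/5 — false.
(e) subnet β: |A| = 9, |A ∩ B| = 0; needs A ∩ B ≠ ∅ (|A ∩ B| ≥ 1) — false.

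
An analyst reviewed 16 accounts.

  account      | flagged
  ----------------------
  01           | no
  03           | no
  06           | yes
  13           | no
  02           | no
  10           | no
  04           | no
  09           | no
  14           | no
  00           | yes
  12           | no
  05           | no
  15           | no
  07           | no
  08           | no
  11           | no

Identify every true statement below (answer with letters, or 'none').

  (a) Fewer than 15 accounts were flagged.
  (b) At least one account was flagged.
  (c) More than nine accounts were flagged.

|A| = 16, |A ∩ B| = 2, |A ∖ B| = 14.
(a) |A ∩ B| < 15: holds.
(b) A ∩ B ≠ ∅ (|A ∩ B| ≥ 1): holds.
(c) |A ∩ B| > 9: fails.

(a), (b)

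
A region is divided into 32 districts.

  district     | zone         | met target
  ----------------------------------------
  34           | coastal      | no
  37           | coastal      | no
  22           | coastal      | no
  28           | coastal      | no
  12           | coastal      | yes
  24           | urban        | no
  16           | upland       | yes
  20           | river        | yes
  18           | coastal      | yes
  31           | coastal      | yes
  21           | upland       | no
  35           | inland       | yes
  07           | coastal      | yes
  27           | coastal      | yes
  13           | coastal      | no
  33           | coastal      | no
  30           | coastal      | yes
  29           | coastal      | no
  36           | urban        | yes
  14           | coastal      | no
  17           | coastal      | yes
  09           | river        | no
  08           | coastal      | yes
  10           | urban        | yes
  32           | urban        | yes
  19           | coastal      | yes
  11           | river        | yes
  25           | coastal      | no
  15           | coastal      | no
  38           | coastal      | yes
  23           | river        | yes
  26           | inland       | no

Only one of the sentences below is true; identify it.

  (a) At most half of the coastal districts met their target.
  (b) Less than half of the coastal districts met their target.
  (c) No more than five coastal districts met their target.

|A| = 20, |A ∩ B| = 10, |A ∖ B| = 10.
(a) requires |A ∩ B| ≤ |A ∖ B|: true.
(b) requires |A ∩ B| < |A ∖ B|: false.
(c) requires |A ∩ B| ≤ 5: false.

(a)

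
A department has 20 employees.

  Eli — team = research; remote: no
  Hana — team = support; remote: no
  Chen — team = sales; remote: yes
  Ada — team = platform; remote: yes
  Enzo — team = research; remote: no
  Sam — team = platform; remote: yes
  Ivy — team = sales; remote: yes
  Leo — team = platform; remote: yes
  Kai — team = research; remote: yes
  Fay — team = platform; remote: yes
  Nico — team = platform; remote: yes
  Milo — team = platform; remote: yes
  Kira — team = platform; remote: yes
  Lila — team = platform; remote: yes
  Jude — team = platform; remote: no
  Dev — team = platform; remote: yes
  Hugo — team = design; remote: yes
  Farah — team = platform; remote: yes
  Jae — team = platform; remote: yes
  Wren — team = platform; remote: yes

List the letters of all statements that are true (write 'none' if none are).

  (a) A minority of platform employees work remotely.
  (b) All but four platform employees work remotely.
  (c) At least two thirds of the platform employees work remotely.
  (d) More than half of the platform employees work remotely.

(c), (d)

|A| = 13, |A ∩ B| = 12, |A ∖ B| = 1.
(a) |A ∩ B| < |A ∖ B|: fails.
(b) |A ∖ B| = 4: fails.
(c) |A ∩ B| / |A| ≥ 2/3: holds.
(d) |A ∩ B| > |A ∖ B|: holds.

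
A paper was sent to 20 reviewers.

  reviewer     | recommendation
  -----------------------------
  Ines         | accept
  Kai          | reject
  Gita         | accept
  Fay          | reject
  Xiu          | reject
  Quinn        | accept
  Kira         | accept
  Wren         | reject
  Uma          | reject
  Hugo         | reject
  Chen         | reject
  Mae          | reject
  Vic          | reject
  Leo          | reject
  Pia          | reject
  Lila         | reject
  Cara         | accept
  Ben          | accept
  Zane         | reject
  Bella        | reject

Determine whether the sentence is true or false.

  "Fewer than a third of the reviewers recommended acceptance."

True

Truth condition: |A ∩ B| / |A| < 1/3.
|A| = 20, |A ∩ B| = 6, |A ∖ B| = 14.
|A ∩ B|/|A| = 6/20, so the statement is true.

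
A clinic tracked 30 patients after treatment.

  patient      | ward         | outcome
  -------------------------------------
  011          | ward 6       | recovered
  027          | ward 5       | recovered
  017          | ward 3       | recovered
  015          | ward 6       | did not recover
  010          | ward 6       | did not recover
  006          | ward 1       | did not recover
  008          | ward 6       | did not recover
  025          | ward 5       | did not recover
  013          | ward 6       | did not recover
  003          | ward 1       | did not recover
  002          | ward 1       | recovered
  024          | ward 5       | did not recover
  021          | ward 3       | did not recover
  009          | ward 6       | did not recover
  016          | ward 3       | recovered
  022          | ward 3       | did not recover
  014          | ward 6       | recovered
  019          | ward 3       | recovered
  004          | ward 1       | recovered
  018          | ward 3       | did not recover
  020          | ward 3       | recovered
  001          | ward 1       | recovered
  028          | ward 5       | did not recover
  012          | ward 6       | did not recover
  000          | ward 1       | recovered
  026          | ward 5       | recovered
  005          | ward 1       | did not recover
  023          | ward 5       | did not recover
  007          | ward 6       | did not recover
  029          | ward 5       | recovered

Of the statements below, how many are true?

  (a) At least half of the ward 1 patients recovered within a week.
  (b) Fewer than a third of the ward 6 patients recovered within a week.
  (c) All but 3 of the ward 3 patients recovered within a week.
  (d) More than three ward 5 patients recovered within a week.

3

(a) ward 1: |A| = 7, |A ∩ B| = 4; needs |A ∩ B| ≥ |A ∖ B| — true.
(b) ward 6: |A| = 9, |A ∩ B| = 2; needs |A ∩ B| / |A| < 1/3 — true.
(c) ward 3: |A| = 7, |A ∩ B| = 4; needs |A ∖ B| = 3 — true.
(d) ward 5: |A| = 7, |A ∩ B| = 3; needs |A ∩ B| > 3 — false.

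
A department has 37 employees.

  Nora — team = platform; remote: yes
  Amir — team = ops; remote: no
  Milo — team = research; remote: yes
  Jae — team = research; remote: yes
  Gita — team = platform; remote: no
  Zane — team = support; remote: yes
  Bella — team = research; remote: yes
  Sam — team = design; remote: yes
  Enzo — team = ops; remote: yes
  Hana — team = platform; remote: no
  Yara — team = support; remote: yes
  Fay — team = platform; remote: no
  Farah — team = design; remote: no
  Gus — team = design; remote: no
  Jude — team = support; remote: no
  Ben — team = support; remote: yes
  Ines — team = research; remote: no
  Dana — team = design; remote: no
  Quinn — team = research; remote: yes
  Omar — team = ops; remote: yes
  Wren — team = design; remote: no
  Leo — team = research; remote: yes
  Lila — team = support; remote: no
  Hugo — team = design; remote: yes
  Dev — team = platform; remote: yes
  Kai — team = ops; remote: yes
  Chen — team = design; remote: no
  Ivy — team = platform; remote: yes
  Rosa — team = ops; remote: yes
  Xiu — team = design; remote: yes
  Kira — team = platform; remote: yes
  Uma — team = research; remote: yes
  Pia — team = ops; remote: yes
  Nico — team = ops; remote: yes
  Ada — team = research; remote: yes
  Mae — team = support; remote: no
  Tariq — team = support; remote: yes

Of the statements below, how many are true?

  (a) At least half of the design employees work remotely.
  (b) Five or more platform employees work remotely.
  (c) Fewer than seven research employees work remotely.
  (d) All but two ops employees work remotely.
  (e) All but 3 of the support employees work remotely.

(a) design: |A| = 8, |A ∩ B| = 3; needs |A ∩ B| ≥ |A ∖ B| — false.
(b) platform: |A| = 7, |A ∩ B| = 4; needs |A ∩ B| ≥ 5 — false.
(c) research: |A| = 8, |A ∩ B| = 7; needs |A ∩ B| < 7 — false.
(d) ops: |A| = 7, |A ∩ B| = 6; needs |A ∖ B| = 2 — false.
(e) support: |A| = 7, |A ∩ B| = 4; needs |A ∖ B| = 3 — true.

1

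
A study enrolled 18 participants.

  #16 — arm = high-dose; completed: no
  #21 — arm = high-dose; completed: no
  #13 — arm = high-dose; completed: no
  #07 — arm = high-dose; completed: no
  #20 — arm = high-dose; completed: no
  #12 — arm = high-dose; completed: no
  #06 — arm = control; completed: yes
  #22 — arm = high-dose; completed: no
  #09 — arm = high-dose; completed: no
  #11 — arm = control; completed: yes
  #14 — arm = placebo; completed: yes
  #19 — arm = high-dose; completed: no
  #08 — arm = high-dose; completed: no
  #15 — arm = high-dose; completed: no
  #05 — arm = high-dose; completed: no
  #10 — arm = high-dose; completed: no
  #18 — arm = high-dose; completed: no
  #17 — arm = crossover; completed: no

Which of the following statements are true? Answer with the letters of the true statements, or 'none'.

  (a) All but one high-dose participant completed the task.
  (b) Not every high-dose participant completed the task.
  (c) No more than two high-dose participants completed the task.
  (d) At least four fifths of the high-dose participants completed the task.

(b), (c)

|A| = 14, |A ∩ B| = 0, |A ∖ B| = 14.
(a) |A ∖ B| = 1: fails.
(b) A ⊄ B (|A ∖ B| ≥ 1): holds.
(c) |A ∩ B| ≤ 2: holds.
(d) |A ∩ B| / |A| ≥ 4/5: fails.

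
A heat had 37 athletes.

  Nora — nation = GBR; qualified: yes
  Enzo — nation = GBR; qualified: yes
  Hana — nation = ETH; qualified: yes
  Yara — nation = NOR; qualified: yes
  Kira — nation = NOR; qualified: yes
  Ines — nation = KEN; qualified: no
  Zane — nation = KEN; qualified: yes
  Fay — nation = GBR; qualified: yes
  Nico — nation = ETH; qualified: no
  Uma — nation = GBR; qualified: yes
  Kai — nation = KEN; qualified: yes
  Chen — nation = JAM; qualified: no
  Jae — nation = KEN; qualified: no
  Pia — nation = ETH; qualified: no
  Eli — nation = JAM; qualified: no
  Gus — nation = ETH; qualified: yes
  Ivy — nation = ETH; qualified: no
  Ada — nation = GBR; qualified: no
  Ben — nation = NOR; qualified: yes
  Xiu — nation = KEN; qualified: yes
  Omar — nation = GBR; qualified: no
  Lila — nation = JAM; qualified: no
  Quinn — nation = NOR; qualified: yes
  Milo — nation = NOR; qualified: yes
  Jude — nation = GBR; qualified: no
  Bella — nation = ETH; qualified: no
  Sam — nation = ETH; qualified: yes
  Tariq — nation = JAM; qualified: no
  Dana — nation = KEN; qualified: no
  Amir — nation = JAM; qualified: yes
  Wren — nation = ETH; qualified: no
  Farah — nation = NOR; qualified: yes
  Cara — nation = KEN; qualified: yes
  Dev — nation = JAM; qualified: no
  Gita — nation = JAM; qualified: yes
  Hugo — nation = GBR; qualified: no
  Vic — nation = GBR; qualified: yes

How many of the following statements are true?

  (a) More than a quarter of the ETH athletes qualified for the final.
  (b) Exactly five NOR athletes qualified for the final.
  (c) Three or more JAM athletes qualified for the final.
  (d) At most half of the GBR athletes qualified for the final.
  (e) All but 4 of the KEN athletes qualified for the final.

(a) ETH: |A| = 8, |A ∩ B| = 3; needs |A ∩ B| / |A| > 1/4 — true.
(b) NOR: |A| = 6, |A ∩ B| = 6; needs |A ∩ B| = 5 — false.
(c) JAM: |A| = 7, |A ∩ B| = 2; needs |A ∩ B| ≥ 3 — false.
(d) GBR: |A| = 9, |A ∩ B| = 5; needs |A ∩ B| ≤ |A ∖ B| — false.
(e) KEN: |A| = 7, |A ∩ B| = 4; needs |A ∖ B| = 4 — false.

1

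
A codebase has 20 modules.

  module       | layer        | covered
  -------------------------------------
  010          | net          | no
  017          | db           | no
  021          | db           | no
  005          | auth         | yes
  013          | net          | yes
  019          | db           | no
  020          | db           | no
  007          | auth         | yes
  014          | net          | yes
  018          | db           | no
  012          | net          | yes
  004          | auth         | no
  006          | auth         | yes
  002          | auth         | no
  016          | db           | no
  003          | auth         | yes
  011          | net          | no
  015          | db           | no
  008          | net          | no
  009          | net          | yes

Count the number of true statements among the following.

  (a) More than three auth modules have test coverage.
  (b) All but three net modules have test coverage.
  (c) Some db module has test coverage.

2

(a) auth: |A| = 6, |A ∩ B| = 4; needs |A ∩ B| > 3 — true.
(b) net: |A| = 7, |A ∩ B| = 4; needs |A ∖ B| = 3 — true.
(c) db: |A| = 7, |A ∩ B| = 0; needs A ∩ B ≠ ∅ (|A ∩ B| ≥ 1) — false.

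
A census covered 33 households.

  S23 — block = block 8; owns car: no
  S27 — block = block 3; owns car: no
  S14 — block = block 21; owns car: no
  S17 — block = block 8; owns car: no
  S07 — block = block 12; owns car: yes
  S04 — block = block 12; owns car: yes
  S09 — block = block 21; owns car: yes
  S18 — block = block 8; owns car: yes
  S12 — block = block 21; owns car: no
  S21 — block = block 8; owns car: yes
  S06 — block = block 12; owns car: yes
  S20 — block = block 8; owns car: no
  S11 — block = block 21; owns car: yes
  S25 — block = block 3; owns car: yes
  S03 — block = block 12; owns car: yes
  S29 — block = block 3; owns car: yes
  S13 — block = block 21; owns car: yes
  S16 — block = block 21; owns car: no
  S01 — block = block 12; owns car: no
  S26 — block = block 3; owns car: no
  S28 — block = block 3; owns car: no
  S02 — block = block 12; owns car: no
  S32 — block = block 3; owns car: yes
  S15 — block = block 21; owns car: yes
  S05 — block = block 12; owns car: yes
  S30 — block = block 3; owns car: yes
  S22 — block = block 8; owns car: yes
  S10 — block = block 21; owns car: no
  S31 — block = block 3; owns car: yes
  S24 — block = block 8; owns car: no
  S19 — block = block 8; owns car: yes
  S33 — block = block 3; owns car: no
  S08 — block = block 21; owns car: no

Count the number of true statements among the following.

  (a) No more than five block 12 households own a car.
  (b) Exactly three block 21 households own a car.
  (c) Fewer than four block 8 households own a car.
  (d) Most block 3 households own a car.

(a) block 12: |A| = 7, |A ∩ B| = 5; needs |A ∩ B| ≤ 5 — true.
(b) block 21: |A| = 9, |A ∩ B| = 4; needs |A ∩ B| = 3 — false.
(c) block 8: |A| = 8, |A ∩ B| = 4; needs |A ∩ B| < 4 — false.
(d) block 3: |A| = 9, |A ∩ B| = 5; needs |A ∩ B| > |A ∖ B| — true.

2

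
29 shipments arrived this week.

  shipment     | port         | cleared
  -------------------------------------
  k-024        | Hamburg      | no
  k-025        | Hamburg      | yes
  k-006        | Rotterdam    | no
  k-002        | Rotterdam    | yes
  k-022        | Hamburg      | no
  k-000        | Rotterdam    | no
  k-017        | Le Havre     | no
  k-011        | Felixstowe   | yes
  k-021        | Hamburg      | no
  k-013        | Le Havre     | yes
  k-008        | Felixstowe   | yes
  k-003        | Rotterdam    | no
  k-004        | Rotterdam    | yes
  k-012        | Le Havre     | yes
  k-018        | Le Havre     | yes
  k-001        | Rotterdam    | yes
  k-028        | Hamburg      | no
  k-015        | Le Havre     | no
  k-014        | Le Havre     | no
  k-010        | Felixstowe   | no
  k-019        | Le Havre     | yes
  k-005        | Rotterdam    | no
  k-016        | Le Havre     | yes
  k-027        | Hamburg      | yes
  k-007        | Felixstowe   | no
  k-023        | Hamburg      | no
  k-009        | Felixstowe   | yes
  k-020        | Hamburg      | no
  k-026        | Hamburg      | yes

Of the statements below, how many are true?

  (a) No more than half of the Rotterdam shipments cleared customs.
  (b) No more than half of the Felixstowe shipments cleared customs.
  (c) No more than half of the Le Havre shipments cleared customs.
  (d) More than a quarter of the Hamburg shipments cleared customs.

2

(a) Rotterdam: |A| = 7, |A ∩ B| = 3; needs |A ∩ B| ≤ |A ∖ B| — true.
(b) Felixstowe: |A| = 5, |A ∩ B| = 3; needs |A ∩ B| ≤ |A ∖ B| — false.
(c) Le Havre: |A| = 8, |A ∩ B| = 5; needs |A ∩ B| ≤ |A ∖ B| — false.
(d) Hamburg: |A| = 9, |A ∩ B| = 3; needs |A ∩ B| / |A| > 1/4 — true.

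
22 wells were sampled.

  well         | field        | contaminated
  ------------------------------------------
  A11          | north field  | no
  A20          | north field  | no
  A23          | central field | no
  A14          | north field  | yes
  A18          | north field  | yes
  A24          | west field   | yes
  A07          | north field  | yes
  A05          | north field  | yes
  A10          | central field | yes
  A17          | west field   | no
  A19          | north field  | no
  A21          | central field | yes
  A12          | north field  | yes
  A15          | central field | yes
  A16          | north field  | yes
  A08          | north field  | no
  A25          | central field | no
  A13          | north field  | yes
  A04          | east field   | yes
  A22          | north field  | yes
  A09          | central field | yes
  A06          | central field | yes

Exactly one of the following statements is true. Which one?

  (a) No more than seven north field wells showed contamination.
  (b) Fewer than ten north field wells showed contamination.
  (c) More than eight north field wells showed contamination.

(b)

|A| = 12, |A ∩ B| = 8, |A ∖ B| = 4.
(a) requires |A ∩ B| ≤ 7: false.
(b) requires |A ∩ B| < 10: true.
(c) requires |A ∩ B| > 8: false.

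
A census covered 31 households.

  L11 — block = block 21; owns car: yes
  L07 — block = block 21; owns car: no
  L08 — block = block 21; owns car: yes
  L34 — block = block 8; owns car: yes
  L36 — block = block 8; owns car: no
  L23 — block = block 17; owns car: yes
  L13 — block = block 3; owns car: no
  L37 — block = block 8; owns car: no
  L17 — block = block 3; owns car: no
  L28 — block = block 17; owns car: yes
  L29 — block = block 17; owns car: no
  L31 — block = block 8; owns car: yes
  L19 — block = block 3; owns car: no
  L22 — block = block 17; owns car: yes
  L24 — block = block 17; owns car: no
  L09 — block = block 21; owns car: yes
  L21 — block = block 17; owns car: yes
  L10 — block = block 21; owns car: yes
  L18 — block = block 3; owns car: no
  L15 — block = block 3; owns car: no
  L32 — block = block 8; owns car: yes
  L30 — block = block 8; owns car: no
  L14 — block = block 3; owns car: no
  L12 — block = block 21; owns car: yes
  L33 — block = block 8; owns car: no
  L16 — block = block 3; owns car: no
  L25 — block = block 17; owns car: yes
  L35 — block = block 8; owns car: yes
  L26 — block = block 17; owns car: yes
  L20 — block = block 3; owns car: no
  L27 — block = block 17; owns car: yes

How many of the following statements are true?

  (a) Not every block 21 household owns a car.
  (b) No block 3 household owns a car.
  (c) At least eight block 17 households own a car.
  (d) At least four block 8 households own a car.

3

(a) block 21: |A| = 6, |A ∩ B| = 5; needs A ⊄ B (|A ∖ B| ≥ 1) — true.
(b) block 3: |A| = 8, |A ∩ B| = 0; needs A ∩ B = ∅ (|A ∩ B| = 0) — true.
(c) block 17: |A| = 9, |A ∩ B| = 7; needs |A ∩ B| ≥ 8 — false.
(d) block 8: |A| = 8, |A ∩ B| = 4; needs |A ∩ B| ≥ 4 — true.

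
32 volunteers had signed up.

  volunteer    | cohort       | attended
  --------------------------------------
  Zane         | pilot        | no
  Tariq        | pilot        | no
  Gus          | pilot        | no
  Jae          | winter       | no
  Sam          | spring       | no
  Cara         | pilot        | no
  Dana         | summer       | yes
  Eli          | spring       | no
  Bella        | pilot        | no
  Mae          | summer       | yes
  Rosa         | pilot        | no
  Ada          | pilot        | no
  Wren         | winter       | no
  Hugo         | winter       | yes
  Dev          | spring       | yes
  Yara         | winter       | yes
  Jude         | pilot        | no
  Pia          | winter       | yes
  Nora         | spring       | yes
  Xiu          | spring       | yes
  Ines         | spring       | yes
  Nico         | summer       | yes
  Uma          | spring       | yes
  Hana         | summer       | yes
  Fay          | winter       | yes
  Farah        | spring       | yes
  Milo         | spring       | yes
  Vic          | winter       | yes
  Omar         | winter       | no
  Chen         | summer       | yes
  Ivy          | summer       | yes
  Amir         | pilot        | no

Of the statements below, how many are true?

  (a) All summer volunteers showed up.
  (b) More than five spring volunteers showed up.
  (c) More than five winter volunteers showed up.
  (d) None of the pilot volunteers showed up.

(a) summer: |A| = 6, |A ∩ B| = 6; needs A ⊆ B, i.e. every element of A is in B (|A ∖ B| = 0) — true.
(b) spring: |A| = 9, |A ∩ B| = 7; needs |A ∩ B| > 5 — true.
(c) winter: |A| = 8, |A ∩ B| = 5; needs |A ∩ B| > 5 — false.
(d) pilot: |A| = 9, |A ∩ B| = 0; needs A ∩ B = ∅ (|A ∩ B| = 0) — true.

3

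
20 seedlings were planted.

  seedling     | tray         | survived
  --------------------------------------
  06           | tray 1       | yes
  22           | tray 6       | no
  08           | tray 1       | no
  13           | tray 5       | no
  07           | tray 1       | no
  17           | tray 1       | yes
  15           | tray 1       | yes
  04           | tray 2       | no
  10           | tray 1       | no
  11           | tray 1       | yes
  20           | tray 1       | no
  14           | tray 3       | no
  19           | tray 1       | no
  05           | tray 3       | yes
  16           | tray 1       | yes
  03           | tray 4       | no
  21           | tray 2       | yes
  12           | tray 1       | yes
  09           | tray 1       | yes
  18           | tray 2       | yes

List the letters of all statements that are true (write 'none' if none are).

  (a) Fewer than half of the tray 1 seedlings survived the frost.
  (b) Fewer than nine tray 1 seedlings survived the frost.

|A| = 12, |A ∩ B| = 7, |A ∖ B| = 5.
(a) |A ∩ B| < |A ∖ B|: fails.
(b) |A ∩ B| < 9: holds.

(b)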